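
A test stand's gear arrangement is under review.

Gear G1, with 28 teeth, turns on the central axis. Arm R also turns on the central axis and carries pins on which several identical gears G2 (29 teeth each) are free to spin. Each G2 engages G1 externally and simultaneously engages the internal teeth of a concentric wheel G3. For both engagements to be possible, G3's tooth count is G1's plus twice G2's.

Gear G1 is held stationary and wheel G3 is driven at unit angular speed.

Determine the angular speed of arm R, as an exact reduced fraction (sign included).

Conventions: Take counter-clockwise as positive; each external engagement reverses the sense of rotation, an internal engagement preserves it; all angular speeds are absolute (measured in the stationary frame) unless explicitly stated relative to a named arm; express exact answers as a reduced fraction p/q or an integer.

recognized (axles ride arm R): planetary set, 28/29/86 teeth
ring teeth: 28 + 2·29 = 86
28(ω_sun−ω_arm) = −86(ω_ring−ω_arm),  ω_sun = 0, ω_ring = 1
28(0−ω_arm) = −86(1−ω_arm)  ⇒  114·ω_arm = 86  ⇒  ω_arm = 43/57
exact speed ratio = 43/57

43/57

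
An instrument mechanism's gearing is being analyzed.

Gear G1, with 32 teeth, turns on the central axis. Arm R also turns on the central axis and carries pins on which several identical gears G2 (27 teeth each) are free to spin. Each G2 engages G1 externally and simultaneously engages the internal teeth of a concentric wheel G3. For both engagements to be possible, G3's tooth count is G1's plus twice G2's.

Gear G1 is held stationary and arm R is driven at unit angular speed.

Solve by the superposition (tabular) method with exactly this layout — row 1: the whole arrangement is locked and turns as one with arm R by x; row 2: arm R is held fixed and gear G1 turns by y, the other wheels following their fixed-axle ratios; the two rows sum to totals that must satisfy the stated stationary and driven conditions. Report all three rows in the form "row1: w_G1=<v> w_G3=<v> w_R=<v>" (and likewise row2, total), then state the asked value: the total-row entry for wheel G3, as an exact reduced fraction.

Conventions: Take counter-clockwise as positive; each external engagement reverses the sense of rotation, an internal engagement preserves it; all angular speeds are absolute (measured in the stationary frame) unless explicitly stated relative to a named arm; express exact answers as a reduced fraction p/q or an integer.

row1: w_G1=1 w_G3=1 w_R=1
row2: w_G1=-1 w_G3=16/43 w_R=0
total: w_G1=0 w_G3=59/43 w_R=1
asked value: 59/43

recognized (axles ride arm R): planetary set, 32/27/86 teeth
row 1 (train locked, turned with arm): all members turn x
superposition row 2 [arm held]: sun y, ring −(32/86)·y, arm 0
boundary: total ω_sun = x + y = 0 and total ω_arm = x = 1  ⇒  y = -1, x = 1
row 2 ring = −(32/86)·(-1) = 16/43
totals (row 1 + row 2): sun 1 + (-1) = 0, ring 1 + 16/43 = 59/43, arm 1 + 0 = 1
asked cell (total, ring) = 59/43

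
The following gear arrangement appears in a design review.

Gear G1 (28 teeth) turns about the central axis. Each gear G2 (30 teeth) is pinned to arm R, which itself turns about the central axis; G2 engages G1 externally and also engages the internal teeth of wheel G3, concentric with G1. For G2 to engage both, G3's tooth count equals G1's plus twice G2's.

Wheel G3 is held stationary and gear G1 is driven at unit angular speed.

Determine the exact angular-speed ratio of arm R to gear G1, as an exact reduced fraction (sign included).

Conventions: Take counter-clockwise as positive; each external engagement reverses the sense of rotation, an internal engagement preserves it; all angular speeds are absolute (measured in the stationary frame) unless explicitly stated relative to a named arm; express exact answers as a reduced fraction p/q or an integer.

topology: planetary set — G1 28T / G2 30T / G3 88T, arm = carrier (Willis)
ring teeth: 28 + 2·30 = 88
28(ω_sun−ω_arm) = −88(ω_ring−ω_arm),  ω_ring = 0, ω_sun = 1
28(1−ω_arm) = −88(0−ω_arm)  ⇒  116·ω_arm = 28  ⇒  ω_arm = 7/29
ω_out/ω_in = 7/29

7/29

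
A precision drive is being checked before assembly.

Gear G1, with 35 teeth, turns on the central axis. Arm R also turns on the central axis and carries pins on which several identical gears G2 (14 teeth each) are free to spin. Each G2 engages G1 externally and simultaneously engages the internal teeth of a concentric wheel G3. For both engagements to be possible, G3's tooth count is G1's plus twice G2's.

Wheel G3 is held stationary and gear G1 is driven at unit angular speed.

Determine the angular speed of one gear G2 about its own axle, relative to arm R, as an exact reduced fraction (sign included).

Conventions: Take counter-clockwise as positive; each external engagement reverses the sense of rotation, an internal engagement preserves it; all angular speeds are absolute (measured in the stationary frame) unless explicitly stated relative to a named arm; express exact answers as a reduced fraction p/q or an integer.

-45/28

topology: planetary set — G1 35T / G2 14T / G3 63T, arm = carrier (Willis)
ring teeth: 35 + 2·14 = 63
35(ω_sun−ω_arm) = −63(ω_ring−ω_arm),  ω_ring = 0, ω_sun = 1
35(1−ω_arm) = −63(0−ω_arm)  ⇒  98·ω_arm = 35  ⇒  ω_arm = 5/14
sun–planet mesh: 35·(1−5/14) = −14·(ω_p−ω_arm)  ⇒  ω_p−ω_arm = -45/28
exact speed ratio = -45/28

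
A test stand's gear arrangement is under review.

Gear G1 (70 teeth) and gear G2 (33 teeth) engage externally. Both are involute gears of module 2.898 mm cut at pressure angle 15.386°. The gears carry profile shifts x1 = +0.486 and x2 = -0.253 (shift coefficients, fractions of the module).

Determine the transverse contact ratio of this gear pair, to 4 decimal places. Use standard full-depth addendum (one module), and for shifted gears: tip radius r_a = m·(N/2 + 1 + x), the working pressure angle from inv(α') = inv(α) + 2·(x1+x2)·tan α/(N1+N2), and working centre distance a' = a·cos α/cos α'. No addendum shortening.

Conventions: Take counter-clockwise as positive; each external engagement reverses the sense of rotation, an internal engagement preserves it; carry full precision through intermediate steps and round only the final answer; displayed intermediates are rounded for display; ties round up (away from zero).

1.9940

single-mesh involute tooth geometry (70T engaging 33T at module 2.898)
base radii: r_b1 = 97.794775, r_b2 = 46.103251
tip radii: r_a1 = 105.736428, r_a2 = 49.981806
inv(α') = inv(15.386°) + 2·(+0.486-0.253)·tan α/(70+33) = 0.00789167  ⇒  α' = 16.27307°
a' = a·cos α / cos α' = 149.2470·cos 15.386°/cos 16.27307° = 149.903595
action lengths: √(r_a1²−r_b1²) = 40.204155, √(r_a2²−r_b2²) = 19.304692
base pitch p_b = π·m·cos α = 8.778039
CR = (40.204155 + 19.304692 − 149.903595·sin 16.27307°)/8.778039 = 1.994015
contact ratio ≈ 1.9940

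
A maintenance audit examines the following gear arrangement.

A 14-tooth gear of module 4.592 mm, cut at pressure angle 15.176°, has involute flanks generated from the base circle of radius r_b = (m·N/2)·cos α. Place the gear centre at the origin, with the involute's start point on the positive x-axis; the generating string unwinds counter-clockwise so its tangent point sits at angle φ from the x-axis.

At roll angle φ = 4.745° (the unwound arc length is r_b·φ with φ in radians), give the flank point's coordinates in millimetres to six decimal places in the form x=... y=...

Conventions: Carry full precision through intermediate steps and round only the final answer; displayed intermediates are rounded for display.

single-mesh involute tooth geometry (14T wheel at module 4.592)
pitch radius r_p = m·N/2 = 4.592·14/2 = 32.144000
base radius r_b = r_p·cos α = 32.144000·cos 15.176° = 31.023018
roll angle φ = 4.745° = 0.08281587 rad
x = r_b·(cos φ + φ·sin φ) = 31.129221
y = r_b·(sin φ − φ·cos φ) = 0.005870

x=31.129221 y=0.005870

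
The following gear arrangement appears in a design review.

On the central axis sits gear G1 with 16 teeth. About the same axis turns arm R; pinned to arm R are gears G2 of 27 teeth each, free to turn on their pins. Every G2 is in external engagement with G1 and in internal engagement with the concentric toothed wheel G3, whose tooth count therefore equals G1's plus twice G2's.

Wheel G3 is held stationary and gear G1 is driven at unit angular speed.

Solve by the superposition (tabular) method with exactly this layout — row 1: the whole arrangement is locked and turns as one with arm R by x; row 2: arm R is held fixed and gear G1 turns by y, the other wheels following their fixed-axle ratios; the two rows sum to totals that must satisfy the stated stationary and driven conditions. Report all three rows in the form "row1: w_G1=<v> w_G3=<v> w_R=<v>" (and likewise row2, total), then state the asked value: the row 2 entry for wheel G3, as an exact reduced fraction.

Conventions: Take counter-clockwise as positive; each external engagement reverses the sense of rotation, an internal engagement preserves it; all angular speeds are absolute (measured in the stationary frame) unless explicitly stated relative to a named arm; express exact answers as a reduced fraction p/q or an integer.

planetary set (16T centre, 27T on arm, 70T internal) — Willis relation
row 1: whole set turns with the arm by x
row 2 — arm fixed, fixed-axis ratios: sun y, ring −(16/70)·y, arm 0
boundary: total ω_ring = x − (16/70)·y = 0 and total ω_sun = x + y = 1  ⇒  y = 35/43, x = 8/43
row 2 ring = −(16/70)·35/43 = -8/43
totals (row 1 + row 2): sun 8/43 + 35/43 = 1, ring 8/43 + (-8/43) = 0, arm 8/43 + 0 = 8/43
asked cell (row2, ring) = -8/43

row1: w_G1=8/43 w_G3=8/43 w_R=8/43
row2: w_G1=35/43 w_G3=-8/43 w_R=0
total: w_G1=1 w_G3=0 w_R=8/43
asked value: -8/43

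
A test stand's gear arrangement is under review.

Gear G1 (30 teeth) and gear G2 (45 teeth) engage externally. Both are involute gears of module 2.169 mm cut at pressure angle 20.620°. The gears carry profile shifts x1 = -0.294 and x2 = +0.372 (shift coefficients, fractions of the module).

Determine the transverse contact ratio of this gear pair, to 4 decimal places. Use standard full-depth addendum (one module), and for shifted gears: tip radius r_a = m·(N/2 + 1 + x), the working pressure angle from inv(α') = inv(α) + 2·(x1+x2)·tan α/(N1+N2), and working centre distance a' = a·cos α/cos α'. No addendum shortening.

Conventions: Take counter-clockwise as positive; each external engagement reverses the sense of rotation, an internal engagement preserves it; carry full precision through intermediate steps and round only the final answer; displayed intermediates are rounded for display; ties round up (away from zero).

single-mesh involute tooth geometry (30T engaging 45T at module 2.169)
base radii: r_b1 = 30.450699, r_b2 = 45.676049
tip radii: r_a1 = 34.066314, r_a2 = 51.778368
inv(α') = inv(20.620°) + 2·(-0.294+0.372)·tan α/(30+45) = 0.01716948  ⇒  α' = 20.93155°
a' = a·cos α / cos α' = 81.3375·cos 20.620°/cos 20.93155° = 81.505465
action lengths: √(r_a1²−r_b1²) = 15.273135, √(r_a2²−r_b2²) = 24.386429
base pitch p_b = π·m·cos α = 6.377580
CR = (15.273135 + 24.386429 − 81.505465·sin 20.93155°)/6.377580 = 1.652907
contact ratio ≈ 1.6529

1.6529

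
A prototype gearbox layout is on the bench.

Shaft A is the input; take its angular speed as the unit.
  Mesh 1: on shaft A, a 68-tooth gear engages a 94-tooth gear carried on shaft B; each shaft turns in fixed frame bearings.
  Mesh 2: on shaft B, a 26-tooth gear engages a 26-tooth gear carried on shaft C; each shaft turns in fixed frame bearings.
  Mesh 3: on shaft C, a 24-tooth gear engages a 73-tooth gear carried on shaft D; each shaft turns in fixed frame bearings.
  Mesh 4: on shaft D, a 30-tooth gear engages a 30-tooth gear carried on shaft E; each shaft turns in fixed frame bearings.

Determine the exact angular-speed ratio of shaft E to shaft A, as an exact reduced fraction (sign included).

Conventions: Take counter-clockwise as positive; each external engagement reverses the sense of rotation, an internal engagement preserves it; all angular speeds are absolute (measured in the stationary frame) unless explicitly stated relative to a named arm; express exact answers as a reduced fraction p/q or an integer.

class = fixed-axis compound train [4 meshes; 4 ratios multiply, 4 sense flips]
mesh 1 [68T→94T]: running ratio 34/47, sense −
mesh 2 [26T→26T]: running ratio 34/47, sense +
mesh 3 [24T→73T]: running ratio 816/3431, sense −
mesh 4 [30T→30T]: running ratio 816/3431, sense +
ω_out/ω_in = 816/3431

816/3431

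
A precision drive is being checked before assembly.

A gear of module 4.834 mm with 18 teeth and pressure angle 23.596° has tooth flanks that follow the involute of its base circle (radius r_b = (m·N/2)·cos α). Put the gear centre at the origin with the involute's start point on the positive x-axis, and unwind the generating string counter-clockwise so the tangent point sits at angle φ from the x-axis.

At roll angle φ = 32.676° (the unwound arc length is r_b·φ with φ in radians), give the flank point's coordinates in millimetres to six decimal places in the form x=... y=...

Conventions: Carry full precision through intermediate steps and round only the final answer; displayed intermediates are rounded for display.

recognized (one wheel, involute flank): single-mesh tooth geometry, m = 4.834, N = 18
pitch radius r_p = m·N/2 = 4.834·18/2 = 43.506000
base radius r_b = r_p·cos α = 43.506000·cos 23.596° = 39.868493
roll angle φ = 32.676° = 0.57030379 rad
x = r_b·(cos φ + φ·sin φ) = 45.834296
y = r_b·(sin φ − φ·cos φ) = 2.385810

x=45.834296 y=2.385810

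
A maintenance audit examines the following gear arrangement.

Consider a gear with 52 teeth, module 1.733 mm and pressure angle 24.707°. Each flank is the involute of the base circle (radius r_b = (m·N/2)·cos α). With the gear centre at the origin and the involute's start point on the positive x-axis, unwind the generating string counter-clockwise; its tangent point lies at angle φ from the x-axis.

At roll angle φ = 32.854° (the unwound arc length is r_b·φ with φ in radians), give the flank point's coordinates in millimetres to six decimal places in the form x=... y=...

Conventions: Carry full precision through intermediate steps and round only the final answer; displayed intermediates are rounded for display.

recognized (one wheel, involute flank): single-mesh tooth geometry, m = 1.733, N = 52
pitch radius r_p = m·N/2 = 1.733·52/2 = 45.058000
base radius r_b = r_p·cos α = 45.058000·cos 24.707° = 40.933261
roll angle φ = 32.854° = 0.57341047 rad
x = r_b·(cos φ + φ·sin φ) = 47.119544
y = r_b·(sin φ − φ·cos φ) = 2.488884

x=47.119544 y=2.488884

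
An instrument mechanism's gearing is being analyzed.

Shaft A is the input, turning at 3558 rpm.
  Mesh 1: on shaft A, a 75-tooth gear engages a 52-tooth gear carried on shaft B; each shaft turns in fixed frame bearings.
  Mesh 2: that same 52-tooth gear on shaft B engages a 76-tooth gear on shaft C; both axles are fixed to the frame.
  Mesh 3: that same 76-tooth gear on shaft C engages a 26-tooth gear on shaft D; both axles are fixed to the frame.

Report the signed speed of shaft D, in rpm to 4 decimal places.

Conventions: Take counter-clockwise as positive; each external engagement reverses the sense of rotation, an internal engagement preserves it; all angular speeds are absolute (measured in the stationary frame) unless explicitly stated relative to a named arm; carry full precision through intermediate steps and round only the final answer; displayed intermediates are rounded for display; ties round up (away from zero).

-10263.4615 rpm

topology: fixed-axis compound train — 3 meshes, A→D
mesh 1 [75T→52T]: ω = 3558.0000×75/52 = 5131.7308 rpm, sense flips to −
mesh 2 [52T→76T]: ω = 5131.7308×52/76 = 3511.1842 rpm, sense flips to +
mesh 3 [76T→26T]: ω = 3511.1842×76/26 = 10263.4615 rpm, sense flips to −
signed output speed = -10263.4615 rpm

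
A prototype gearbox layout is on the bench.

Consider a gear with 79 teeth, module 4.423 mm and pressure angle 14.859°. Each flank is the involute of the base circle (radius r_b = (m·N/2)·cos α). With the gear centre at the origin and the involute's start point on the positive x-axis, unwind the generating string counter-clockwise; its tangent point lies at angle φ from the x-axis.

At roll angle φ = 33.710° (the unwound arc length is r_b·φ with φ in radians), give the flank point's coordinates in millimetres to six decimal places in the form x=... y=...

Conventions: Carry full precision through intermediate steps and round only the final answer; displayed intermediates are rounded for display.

x=195.612211 y=11.071881

topology: single-mesh involute geometry — m = 4.423, N = 79
pitch radius r_p = m·N/2 = 4.423·79/2 = 174.708500
base radius r_b = r_p·cos α = 174.708500·cos 14.859° = 168.866218
roll angle φ = 33.710° = 0.58835049 rad
x = r_b·(cos φ + φ·sin φ) = 195.612211
y = r_b·(sin φ − φ·cos φ) = 11.071881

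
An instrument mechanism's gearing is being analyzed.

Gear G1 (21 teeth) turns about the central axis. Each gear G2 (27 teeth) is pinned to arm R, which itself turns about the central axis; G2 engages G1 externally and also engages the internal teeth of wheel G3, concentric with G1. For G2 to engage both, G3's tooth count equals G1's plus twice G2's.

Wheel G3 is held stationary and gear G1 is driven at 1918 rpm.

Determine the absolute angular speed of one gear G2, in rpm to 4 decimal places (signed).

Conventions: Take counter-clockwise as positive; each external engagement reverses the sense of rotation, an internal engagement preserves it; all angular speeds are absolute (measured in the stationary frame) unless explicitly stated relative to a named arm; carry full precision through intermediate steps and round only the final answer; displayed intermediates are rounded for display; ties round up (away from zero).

topology: planetary set — G1 21T / G2 27T / G3 75T, arm = carrier (Willis)
normalise by the input: solve with ω_sun = 1, then scale by 1918 rpm
ring teeth: 21 + 2·27 = 75
21(ω_sun−ω_arm) = −75(ω_ring−ω_arm),  ω_ring = 0, ω_sun = 1
21(1−ω_arm) = −75(0−ω_arm)  ⇒  96·ω_arm = 21  ⇒  ω_arm = 7/32
sun–planet mesh: 21·(1−7/32) = −27·(ω_p−ω_arm)  ⇒  ω_p−ω_arm = -175/288
ω_p = 7/32 − 175/288 = -7/18
scale: ω_p = -7/18 × 1918 rpm = -745.8889 rpm

-745.8889 rpm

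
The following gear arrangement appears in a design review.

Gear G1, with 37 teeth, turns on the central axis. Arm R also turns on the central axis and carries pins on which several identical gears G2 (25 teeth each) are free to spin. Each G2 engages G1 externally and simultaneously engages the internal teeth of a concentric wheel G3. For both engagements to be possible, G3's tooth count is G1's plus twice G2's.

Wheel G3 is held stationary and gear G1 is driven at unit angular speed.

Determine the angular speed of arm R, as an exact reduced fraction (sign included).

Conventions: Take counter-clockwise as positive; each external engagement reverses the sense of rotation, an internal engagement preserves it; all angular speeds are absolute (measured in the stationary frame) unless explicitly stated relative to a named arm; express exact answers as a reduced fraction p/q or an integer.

37/124

topology: planetary set — G1 37T / G2 25T / G3 87T, arm = carrier (Willis)
ring teeth: 37 + 2·25 = 87
37(ω_sun−ω_arm) = −87(ω_ring−ω_arm),  ω_ring = 0, ω_sun = 1
37(1−ω_arm) = −87(0−ω_arm)  ⇒  124·ω_arm = 37  ⇒  ω_arm = 37/124
exact speed ratio = 37/124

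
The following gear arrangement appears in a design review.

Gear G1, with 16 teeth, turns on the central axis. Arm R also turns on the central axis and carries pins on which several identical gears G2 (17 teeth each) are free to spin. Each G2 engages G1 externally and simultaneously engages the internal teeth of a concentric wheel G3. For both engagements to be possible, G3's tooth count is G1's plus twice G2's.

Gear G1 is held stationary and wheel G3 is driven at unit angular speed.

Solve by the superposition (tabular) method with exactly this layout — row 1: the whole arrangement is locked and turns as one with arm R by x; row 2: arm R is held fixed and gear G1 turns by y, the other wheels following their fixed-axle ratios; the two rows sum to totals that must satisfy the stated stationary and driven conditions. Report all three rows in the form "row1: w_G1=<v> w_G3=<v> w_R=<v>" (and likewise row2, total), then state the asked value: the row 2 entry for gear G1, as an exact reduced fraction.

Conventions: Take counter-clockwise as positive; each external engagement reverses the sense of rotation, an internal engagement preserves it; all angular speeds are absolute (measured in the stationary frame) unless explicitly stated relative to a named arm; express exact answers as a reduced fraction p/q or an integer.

row1: w_G1=25/33 w_G3=25/33 w_R=25/33
row2: w_G1=-25/33 w_G3=8/33 w_R=0
total: w_G1=0 w_G3=1 w_R=25/33
asked value: -25/33

class = planetary set [G3 = 16+2·17 = 50; Willis about the carrier]
row 1: whole set turns with the arm by x
superposition row 2 [arm held]: sun y, ring −(16/50)·y, arm 0
boundary: total ω_sun = x + y = 0 and total ω_ring = x − (16/50)·y = 1  ⇒  y = -25/33, x = 25/33
row 2 ring = −(16/50)·(-25/33) = 8/33
totals (row 1 + row 2): sun 25/33 + (-25/33) = 0, ring 25/33 + 8/33 = 1, arm 25/33 + 0 = 25/33
asked cell (row2, sun) = -25/33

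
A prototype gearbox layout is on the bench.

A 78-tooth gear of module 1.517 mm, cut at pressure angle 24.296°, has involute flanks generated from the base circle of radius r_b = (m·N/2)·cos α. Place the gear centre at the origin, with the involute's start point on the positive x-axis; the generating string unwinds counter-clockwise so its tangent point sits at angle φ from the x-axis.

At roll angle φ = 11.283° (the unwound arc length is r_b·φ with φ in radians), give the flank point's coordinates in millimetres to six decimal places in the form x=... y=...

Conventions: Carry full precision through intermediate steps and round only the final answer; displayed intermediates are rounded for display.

single-mesh involute tooth geometry (78T wheel at module 1.517)
pitch radius r_p = m·N/2 = 1.517·78/2 = 59.163000
base radius r_b = r_p·cos α = 59.163000·cos 24.296° = 53.923052
roll angle φ = 11.283° = 0.19692550 rad
x = r_b·(cos φ + φ·sin φ) = 54.958495
y = r_b·(sin φ − φ·cos φ) = 0.136733

x=54.958495 y=0.136733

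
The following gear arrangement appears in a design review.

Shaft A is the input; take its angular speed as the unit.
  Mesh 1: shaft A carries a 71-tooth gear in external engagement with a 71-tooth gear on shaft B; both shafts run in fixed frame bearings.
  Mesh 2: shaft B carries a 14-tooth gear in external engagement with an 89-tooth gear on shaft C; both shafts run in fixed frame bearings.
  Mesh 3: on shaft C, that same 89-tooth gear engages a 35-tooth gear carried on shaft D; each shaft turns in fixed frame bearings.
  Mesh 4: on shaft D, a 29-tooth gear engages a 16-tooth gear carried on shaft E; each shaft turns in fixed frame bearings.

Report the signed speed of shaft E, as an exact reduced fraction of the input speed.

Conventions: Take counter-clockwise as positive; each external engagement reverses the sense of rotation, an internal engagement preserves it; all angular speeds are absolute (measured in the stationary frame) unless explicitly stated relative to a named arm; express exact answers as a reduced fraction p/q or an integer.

4-mesh fixed-axis compound train (all bearings frame-fixed)
mesh 1 [71T→71T]: |ω|/ω_in = 1×71/71 = 1, sense flips to −
mesh 2 [14T→89T]: |ω|/ω_in = 1×14/89 = 14/89, sense flips to +
mesh 3 [89T→35T]: |ω|/ω_in = (14/89)×89/35 = 2/5, sense flips to −
mesh 4 [29T→16T]: |ω|/ω_in = (2/5)×29/16 = 29/40, sense flips to +
signed output speed (× input speed) = 29/40

29/40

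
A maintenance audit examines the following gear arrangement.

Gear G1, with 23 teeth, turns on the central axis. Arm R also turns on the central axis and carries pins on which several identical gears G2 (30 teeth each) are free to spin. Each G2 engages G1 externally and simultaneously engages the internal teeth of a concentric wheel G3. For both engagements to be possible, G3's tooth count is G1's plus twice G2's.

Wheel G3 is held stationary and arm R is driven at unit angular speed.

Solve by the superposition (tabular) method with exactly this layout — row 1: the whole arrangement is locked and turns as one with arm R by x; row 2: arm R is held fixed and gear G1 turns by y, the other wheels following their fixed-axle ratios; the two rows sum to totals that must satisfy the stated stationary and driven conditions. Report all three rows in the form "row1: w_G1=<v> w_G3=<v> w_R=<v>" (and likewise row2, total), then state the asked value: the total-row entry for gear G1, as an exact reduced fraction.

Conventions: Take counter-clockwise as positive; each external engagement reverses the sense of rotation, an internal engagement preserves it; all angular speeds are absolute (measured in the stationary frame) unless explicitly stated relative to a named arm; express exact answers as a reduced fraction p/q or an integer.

recognized (axles ride arm R): planetary set, 23/30/83 teeth
superposition row 1 [locked train]: every member turns x
row 2: sun turns y, ring = −(23/83)·y, arm 0
boundary: total ω_ring = x − (23/83)·y = 0 and total ω_arm = x = 1  ⇒  y = 83/23, x = 1
row 2 ring = −(23/83)·83/23 = -1
totals (row 1 + row 2): sun 1 + 83/23 = 106/23, ring 1 + (-1) = 0, arm 1 + 0 = 1
asked cell (total, sun) = 106/23

row1: w_G1=1 w_G3=1 w_R=1
row2: w_G1=83/23 w_G3=-1 w_R=0
total: w_G1=106/23 w_G3=0 w_R=1
asked value: 106/23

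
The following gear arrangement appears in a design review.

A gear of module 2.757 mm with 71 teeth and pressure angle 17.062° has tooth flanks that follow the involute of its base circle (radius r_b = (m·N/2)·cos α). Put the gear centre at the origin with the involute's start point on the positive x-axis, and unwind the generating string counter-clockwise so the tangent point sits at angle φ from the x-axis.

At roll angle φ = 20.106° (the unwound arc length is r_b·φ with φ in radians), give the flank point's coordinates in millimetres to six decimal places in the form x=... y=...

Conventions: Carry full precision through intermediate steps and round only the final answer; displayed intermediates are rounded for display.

topology: single-mesh involute geometry — m = 2.757, N = 71
pitch radius r_p = m·N/2 = 2.757·71/2 = 97.873500
base radius r_b = r_p·cos α = 97.873500·cos 17.062° = 93.565874
roll angle φ = 20.106° = 0.35091590 rad
x = r_b·(cos φ + φ·sin φ) = 99.150673
y = r_b·(sin φ − φ·cos φ) = 1.331214

x=99.150673 y=1.331214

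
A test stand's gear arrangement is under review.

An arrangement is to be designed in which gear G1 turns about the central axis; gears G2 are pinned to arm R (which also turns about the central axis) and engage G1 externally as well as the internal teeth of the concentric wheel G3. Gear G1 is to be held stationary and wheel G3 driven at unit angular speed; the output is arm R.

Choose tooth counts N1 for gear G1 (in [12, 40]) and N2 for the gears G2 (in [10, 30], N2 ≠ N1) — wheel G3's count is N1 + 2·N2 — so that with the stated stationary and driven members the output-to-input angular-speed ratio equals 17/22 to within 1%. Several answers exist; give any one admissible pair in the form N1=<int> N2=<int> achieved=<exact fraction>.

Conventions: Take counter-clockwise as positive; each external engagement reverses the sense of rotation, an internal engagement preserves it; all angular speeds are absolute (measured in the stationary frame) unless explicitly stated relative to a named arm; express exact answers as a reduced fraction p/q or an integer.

class = planetary set [ratio 17/22 wanted; Willis about the carrier]
Willis with ω_sun = 0: ω_arm/ω_ring = N3/(N1+N3); set equal to 17/22  ⇒  N3/N1 = (17/22)/(1 − 17/22) = 17/5
N3 = N1 + 2·N2  ⇒  N2/N1 = (N3/N1 − 1)/2 = (17/5 − 1)/2 = 6/5
smallest multiple with N1 ≥ 12 and N2 ≥ 10: k = 3  ⇒  N1 = 3·5 = 15, N2 = 3·6 = 18 (N1 ≤ 40, N2 ≤ 30, N2 ≠ N1 ✓), N3 = 15 + 2·18 = 51
check: N3/(N1+N3) with N1 = 15, N3 = 51 gives 17/22; |achieved − target| = 0 ≤ 17/2200 ✓

N1=15 N2=18 achieved=17/22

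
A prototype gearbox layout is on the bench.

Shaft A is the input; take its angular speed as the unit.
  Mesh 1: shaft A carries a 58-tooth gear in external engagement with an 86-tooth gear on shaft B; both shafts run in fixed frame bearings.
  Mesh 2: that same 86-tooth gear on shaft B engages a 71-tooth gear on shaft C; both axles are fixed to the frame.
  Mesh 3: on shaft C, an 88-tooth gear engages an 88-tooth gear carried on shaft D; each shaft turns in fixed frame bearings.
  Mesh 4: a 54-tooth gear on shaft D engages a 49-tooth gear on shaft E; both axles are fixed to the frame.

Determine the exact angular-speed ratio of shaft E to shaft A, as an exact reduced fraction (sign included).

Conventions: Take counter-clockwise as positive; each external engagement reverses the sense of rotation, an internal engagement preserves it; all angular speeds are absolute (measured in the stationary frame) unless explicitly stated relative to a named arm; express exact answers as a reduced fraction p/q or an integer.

3132/3479

class = fixed-axis compound train [4 meshes; 4 ratios multiply, 4 sense flips]
mesh 1 [58T→86T]: running ratio 29/43, sense −
mesh 2 [86T→71T]: running ratio 58/71, sense +
mesh 3 [88T→88T]: running ratio 58/71, sense −
mesh 4 [54T→49T]: running ratio 3132/3479, sense +
ω_out/ω_in = 3132/3479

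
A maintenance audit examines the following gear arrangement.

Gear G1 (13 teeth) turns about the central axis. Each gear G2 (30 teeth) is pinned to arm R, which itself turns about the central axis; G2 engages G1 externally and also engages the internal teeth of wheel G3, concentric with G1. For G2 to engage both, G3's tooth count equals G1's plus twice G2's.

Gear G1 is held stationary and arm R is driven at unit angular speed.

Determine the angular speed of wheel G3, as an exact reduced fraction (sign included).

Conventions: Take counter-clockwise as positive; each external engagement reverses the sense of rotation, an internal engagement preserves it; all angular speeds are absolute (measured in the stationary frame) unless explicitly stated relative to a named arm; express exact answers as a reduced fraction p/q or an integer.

planetary set (13T centre, 30T on arm, 73T internal) — Willis relation
ring teeth: 13 + 2·30 = 73
13(ω_sun−ω_arm) = −73(ω_ring−ω_arm),  ω_sun = 0, ω_arm = 1
ω_ring = 1 − (13/73)(0−1) = 86/73
exact speed ratio = 86/73

86/73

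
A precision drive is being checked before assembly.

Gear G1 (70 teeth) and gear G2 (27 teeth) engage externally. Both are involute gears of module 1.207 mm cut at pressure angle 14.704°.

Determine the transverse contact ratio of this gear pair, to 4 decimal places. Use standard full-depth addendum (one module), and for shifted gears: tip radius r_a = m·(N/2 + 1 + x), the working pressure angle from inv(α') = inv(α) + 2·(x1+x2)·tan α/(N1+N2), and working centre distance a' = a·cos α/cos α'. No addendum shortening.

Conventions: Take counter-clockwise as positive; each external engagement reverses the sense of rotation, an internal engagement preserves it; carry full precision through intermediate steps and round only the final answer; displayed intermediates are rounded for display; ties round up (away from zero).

single-mesh involute tooth geometry (70T engaging 27T at module 1.207)
base radii: r_b1 = 40.861478, r_b2 = 15.760856
tip radii: r_a1 = 43.452000, r_a2 = 17.501500
no profile shift: α' = α, a' = a
action lengths: √(r_a1²−r_b1²) = 14.778902, √(r_a2²−r_b2²) = 7.609069
base pitch p_b = π·m·cos α = 3.667718
CR = (14.778902 + 7.609069 − 58.539500·sin 14.70400°)/3.667718 = 2.052817
contact ratio ≈ 2.0528

2.0528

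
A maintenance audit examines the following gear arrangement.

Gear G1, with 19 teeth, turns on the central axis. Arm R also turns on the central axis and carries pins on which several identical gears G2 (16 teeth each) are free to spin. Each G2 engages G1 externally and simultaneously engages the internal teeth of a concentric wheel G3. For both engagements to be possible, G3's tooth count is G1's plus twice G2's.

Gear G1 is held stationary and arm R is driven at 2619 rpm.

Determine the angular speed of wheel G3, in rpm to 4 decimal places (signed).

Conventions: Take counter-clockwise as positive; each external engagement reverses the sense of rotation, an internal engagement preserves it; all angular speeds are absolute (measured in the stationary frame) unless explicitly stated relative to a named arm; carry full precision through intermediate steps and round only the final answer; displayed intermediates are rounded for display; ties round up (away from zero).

+3594.7059 rpm

recognized (axles ride arm R): planetary set, 19/16/51 teeth
normalise by the input: solve with ω_arm = 1, then scale by 2619 rpm
ring teeth: 19 + 2·16 = 51
19(ω_sun−ω_arm) = −51(ω_ring−ω_arm),  ω_sun = 0, ω_arm = 1
ω_ring = 1 − (19/51)(0−1) = 70/51
scale: ω_ring = 70/51 × 2619 rpm = +3594.7059 rpm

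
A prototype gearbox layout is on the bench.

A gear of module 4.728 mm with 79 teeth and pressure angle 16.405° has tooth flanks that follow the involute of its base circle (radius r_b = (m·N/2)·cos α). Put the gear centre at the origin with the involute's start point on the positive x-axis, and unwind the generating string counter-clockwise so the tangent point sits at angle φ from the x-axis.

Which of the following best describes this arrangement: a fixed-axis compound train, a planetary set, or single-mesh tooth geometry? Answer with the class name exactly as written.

class = single-mesh tooth geometry [base-circle involute, m = 4.728, 79T]
classification: single-mesh tooth geometry

single-mesh tooth geometry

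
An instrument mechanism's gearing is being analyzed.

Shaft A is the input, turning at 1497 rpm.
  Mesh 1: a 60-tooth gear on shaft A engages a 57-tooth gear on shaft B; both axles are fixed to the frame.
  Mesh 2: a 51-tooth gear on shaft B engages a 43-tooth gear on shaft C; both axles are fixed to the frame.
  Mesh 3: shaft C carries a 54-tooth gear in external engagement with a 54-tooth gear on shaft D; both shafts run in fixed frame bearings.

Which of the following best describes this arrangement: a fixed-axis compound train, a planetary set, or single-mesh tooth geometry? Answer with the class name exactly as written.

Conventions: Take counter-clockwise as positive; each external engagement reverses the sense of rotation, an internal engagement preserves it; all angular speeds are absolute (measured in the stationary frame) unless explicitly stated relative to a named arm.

recognized (4 fixed axles, 3 meshes): fixed-axis compound train
classification: fixed-axis compound train

fixed-axis compound train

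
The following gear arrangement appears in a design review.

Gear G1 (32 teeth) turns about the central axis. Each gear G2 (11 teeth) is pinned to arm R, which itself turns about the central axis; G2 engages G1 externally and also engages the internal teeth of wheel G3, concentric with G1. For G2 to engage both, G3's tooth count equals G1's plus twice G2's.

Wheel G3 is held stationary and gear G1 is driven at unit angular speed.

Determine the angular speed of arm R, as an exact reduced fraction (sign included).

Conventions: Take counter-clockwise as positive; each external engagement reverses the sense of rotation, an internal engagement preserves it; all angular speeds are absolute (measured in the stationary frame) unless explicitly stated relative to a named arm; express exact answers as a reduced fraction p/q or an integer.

recognized (axles ride arm R): planetary set, 32/11/54 teeth
ring teeth: 32 + 2·11 = 54
32(ω_sun−ω_arm) = −54(ω_ring−ω_arm),  ω_ring = 0, ω_sun = 1
32(1−ω_arm) = −54(0−ω_arm)  ⇒  86·ω_arm = 32  ⇒  ω_arm = 16/43
exact speed ratio = 16/43

16/43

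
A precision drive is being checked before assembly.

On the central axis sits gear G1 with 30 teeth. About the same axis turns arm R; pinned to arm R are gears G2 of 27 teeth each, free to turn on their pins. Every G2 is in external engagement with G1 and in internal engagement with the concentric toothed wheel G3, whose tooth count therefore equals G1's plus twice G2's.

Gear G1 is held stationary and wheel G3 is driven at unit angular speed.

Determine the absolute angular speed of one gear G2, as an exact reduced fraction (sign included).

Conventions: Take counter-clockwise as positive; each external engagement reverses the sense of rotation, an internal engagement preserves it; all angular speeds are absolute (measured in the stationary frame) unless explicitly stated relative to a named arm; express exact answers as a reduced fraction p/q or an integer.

14/9

class = planetary set [G3 = 30+2·27 = 84; Willis about the carrier]
ring teeth: 30 + 2·27 = 84
30(ω_sun−ω_arm) = −84(ω_ring−ω_arm),  ω_sun = 0, ω_ring = 1
30(0−ω_arm) = −84(1−ω_arm)  ⇒  114·ω_arm = 84  ⇒  ω_arm = 14/19
sun–planet mesh: 30·(0−14/19) = −27·(ω_p−ω_arm)  ⇒  ω_p−ω_arm = 140/171
ω_p = 14/19 + 140/171 = 14/9
exact speed ratio = 14/9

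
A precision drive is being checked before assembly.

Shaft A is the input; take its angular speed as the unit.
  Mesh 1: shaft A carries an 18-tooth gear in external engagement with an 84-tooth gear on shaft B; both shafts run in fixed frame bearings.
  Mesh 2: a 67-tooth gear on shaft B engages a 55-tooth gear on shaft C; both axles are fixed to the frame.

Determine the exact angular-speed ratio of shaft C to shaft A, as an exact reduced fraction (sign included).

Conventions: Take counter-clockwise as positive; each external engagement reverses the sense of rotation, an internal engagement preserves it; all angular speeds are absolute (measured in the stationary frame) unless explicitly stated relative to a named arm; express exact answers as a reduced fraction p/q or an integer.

class = fixed-axis compound train [2 meshes; 2 ratios multiply, 2 sense flips]
mesh 1 [18T→84T]: running ratio 3/14, sense −
mesh 2 [67T→55T]: running ratio 201/770, sense +
ω_out/ω_in = 201/770

201/770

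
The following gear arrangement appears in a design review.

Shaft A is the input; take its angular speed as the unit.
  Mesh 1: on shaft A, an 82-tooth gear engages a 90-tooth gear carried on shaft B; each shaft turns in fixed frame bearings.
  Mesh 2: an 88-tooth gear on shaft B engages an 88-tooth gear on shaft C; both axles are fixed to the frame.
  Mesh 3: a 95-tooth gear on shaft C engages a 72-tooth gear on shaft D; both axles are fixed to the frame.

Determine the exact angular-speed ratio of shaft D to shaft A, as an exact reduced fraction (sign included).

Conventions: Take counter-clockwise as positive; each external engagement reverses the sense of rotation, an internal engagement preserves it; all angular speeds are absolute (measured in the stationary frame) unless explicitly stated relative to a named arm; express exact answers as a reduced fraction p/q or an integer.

-779/648

class = fixed-axis compound train [3 meshes; 3 ratios multiply, 3 sense flips]
mesh 1 [82T→90T]: running ratio 41/45, sense −
mesh 2 [88T→88T]: running ratio 41/45, sense +
mesh 3 [95T→72T]: running ratio 779/648, sense −
ω_out/ω_in = -779/648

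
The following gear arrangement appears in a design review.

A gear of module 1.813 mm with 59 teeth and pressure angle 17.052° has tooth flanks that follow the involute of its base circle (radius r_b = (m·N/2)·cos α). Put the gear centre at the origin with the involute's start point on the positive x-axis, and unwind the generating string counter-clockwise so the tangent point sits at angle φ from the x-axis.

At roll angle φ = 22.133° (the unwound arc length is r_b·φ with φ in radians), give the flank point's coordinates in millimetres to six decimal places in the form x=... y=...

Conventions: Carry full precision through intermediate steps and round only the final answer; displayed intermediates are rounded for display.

x=54.806219 y=0.967905

recognized (one wheel, involute flank): single-mesh tooth geometry, m = 1.813, N = 59
pitch radius r_p = m·N/2 = 1.813·59/2 = 53.483500
base radius r_b = r_p·cos α = 53.483500·cos 17.052° = 51.132313
roll angle φ = 22.133° = 0.38629372 rad
x = r_b·(cos φ + φ·sin φ) = 54.806219
y = r_b·(sin φ − φ·cos φ) = 0.967905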